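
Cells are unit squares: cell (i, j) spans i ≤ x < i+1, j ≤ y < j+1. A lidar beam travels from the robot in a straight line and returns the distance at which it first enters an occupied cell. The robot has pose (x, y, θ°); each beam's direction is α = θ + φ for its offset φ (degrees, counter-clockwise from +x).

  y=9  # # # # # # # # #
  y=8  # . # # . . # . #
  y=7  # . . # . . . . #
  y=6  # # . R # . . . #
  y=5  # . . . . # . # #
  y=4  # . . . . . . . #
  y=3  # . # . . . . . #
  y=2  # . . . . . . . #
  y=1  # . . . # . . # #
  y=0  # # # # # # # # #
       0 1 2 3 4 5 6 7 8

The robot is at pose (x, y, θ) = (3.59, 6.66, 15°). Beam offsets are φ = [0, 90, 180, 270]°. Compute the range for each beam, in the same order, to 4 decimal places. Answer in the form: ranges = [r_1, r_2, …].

beam 1: φ=0°, α=15°
  cosα=0.9659 sinα=0.2588 | (3,6) | tMaxX 0.4245 tMaxY 1.3137 | tΔX 1.0353 tΔY 3.8637
    t=0.4245 [x] (4,6) — stop
  → r_1 = 0.4245
beam 2: φ=90°, α=105°
  cosα=-0.2588 sinα=0.9659 | (3,6) | tMaxX 2.2796 tMaxY 0.3520 | tΔX 3.8637 tΔY 1.0353
    t=0.3520 [y] (3,7) — stop
  → r_2 = 0.3520
beam 3: φ=180°, α=195°
  cosα=-0.9659 sinα=-0.2588 | (3,6) | tMaxX 0.6108 tMaxY 2.5500 | tΔX 1.0353 tΔY 3.8637
    t=0.6108 [x] (2,6)
    t=1.6461 [x] (1,6) — stop
  → r_3 = 1.6461
beam 4: φ=270°, α=285°
  cosα=0.2588 sinα=-0.9659 | (3,6) | tMaxX 1.5841 tMaxY 0.6833 | tΔX 3.8637 tΔY 1.0353
    t=0.6833 [y] (3,5)
    t=1.5841 [x] (4,5)
    t=1.7186 [y] (4,4)
    t=2.7538 [y] (4,3)
    t=3.7891 [y] (4,2)
    t=4.8244 [y] (4,1) — stop
  → r_4 = 4.8244

ranges = [0.4245, 0.3520, 1.6461, 4.8244]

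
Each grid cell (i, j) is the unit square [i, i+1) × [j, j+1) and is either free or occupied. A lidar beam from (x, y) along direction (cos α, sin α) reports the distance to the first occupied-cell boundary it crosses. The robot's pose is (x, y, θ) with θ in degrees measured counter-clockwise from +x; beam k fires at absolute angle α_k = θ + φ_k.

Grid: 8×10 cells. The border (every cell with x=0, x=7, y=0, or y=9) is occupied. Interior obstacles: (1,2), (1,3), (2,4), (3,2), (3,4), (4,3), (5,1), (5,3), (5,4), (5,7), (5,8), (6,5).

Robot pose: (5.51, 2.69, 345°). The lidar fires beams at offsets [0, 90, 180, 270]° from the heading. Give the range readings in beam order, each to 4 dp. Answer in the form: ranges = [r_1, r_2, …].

ranges = [1.5426, 0.3209, 1.1977, 0.7143]

beam 1: φ=0°, α=345°
  d=(0.9659,-0.2588)  start (5,2)  tX=0.5073 tY=2.6660  stride 1/|dx|=1.0353 1/|dy|=3.8637
    cross x-line → (6,2), t=0.5073
    cross x-line → (7,2), t=1.5426 (wall)
  → r_1 = 1.5426
beam 2: φ=90°, α=75°
  d=(0.2588,0.9659)  start (5,2)  tX=1.8932 tY=0.3209  stride 1/|dx|=3.8637 1/|dy|=1.0353
    cross y-line → (5,3), t=0.3209 (wall)
  → r_2 = 0.3209
beam 3: φ=180°, α=165°
  d=(-0.9659,0.2588)  start (5,2)  tX=0.5280 tY=1.1977  stride 1/|dx|=1.0353 1/|dy|=3.8637
    cross x-line → (4,2), t=0.5280
    cross y-line → (4,3), t=1.1977 (wall)
  → r_3 = 1.1977
beam 4: φ=270°, α=255°
  d=(-0.2588,-0.9659)  start (5,2)  tX=1.9705 tY=0.7143  stride 1/|dx|=3.8637 1/|dy|=1.0353
    cross y-line → (5,1), t=0.7143 (wall)
  → r_4 = 0.7143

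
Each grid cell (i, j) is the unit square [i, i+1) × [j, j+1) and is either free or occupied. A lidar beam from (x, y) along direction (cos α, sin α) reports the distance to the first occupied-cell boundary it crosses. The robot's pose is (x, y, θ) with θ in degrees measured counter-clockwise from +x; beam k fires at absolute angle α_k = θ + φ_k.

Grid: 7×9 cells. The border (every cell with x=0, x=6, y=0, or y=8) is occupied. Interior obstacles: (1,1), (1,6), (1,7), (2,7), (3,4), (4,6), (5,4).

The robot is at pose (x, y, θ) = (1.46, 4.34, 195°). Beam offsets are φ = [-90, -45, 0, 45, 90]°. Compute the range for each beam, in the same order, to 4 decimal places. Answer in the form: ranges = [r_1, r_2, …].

beam 1: φ=-90°, α=105°
  cosα=-0.2588 sinα=0.9659 | (1,4) | tMaxX 1.7773 tMaxY 0.6833 | tΔX 3.8637 tΔY 1.0353
    t=0.6833 [y] (1,5)
    t=1.7186 [y] (1,6) — stop
  → r_1 = 1.7186
beam 2: φ=-45°, α=150°
  cosα=-0.8660 sinα=0.5000 | (1,4) | tMaxX 0.5312 tMaxY 1.3200 | tΔX 1.1547 tΔY 2.0000
    t=0.5312 [x] (0,4) — stop
  → r_2 = 0.5312
beam 3: φ=0°, α=195°
  cosα=-0.9659 sinα=-0.2588 | (1,4) | tMaxX 0.4762 tMaxY 1.3137 | tΔX 1.0353 tΔY 3.8637
    t=0.4762 [x] (0,4) — stop
  → r_3 = 0.4762
beam 4: φ=45°, α=240°
  cosα=-0.5000 sinα=-0.8660 | (1,4) | tMaxX 0.9200 tMaxY 0.3926 | tΔX 2.0000 tΔY 1.1547
    t=0.3926 [y] (1,3)
    t=0.9200 [x] (0,3) — stop
  → r_4 = 0.9200
beam 5: φ=90°, α=285°
  cosα=0.2588 sinα=-0.9659 | (1,4) | tMaxX 2.0864 tMaxY 0.3520 | tΔX 3.8637 tΔY 1.0353
    t=0.3520 [y] (1,3)
    t=1.3873 [y] (1,2)
    t=2.0864 [x] (2,2)
    t=2.4225 [y] (2,1)
    t=3.4578 [y] (2,0) — stop
  → r_5 = 3.4578

ranges = [1.7186, 0.5312, 0.4762, 0.9200, 3.4578]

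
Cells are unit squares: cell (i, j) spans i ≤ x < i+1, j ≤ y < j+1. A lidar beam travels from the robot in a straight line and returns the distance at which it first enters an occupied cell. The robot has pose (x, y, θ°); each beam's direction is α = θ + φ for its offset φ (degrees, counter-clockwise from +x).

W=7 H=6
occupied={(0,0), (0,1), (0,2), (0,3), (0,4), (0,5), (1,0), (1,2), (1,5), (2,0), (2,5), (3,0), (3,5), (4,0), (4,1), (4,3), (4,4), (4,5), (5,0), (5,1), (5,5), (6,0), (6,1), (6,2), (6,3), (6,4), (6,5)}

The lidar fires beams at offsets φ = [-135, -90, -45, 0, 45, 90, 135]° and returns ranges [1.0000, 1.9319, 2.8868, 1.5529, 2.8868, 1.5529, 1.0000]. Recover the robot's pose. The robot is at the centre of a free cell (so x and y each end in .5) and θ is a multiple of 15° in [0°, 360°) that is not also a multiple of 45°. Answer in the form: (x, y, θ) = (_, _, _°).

Enumerate (i+0.5, j+0.5, θ) over the 15 free cells and 16 admissible headings. For each, cast all 7 beams and compare to the given ranges.
  (1.5, 1.5, 345°): beam 1 = 0.5774 ≠ 1.0000 ✗
  (3.5, 2.5, 15°): beam 1 = 1.7321 ≠ 1.0000 ✗
  (2.5, 4.5, 285°): beam 2 = 1.5529 ≠ 1.9319 ✗
  (4.5, 2.5, 150°): beam 1 = 1.5529 ≠ 1.0000 ✗
  …
  (3.5, 2.5, 165°): r_1=1.0000, r_2=1.9319, r_3=2.8868, r_4=1.5529, r_5=2.8868, r_6=1.5529, r_7=1.0000 — all match ✓
Unique over the lattice → pose = (3.5, 2.5, 165°).

(x, y, θ) = (3.5, 2.5, 165°)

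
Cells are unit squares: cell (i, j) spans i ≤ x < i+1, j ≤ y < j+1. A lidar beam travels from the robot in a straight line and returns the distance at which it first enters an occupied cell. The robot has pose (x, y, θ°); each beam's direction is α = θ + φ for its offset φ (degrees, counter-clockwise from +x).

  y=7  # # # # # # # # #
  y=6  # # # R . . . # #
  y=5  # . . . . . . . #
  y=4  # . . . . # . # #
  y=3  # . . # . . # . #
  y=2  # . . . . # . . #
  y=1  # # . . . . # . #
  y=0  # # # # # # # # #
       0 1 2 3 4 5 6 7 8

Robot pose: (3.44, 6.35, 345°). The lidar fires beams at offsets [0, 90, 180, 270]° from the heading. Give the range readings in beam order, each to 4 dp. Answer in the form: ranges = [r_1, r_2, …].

ranges = [4.7209, 0.6729, 0.4555, 5.5387]

beam 1: φ=0°, α=345°
  dir = (cos 345°, sin 345°) = (0.9659, -0.2588); from cell (3,6)
  next x-line at t=0.5798, next y-line at t=1.3523; Δt_x=1.0353, Δt_y=3.8637
    x: enter (4,6) at t=0.5798
    y: enter (4,5) at t=1.3523
    x: enter (5,5) at t=1.6150
    x: enter (6,5) at t=2.6503
    x: enter (7,5) at t=3.6856
    x: enter (8,5) at t=4.7209 ← occupied
  → r_1 = 4.7209
beam 2: φ=90°, α=75°
  dir = (cos 75°, sin 75°) = (0.2588, 0.9659); from cell (3,6)
  next x-line at t=2.1637, next y-line at t=0.6729; Δt_x=3.8637, Δt_y=1.0353
    y: enter (3,7) at t=0.6729 ← occupied
  → r_2 = 0.6729
beam 3: φ=180°, α=165°
  dir = (cos 165°, sin 165°) = (-0.9659, 0.2588); from cell (3,6)
  next x-line at t=0.4555, next y-line at t=2.5114; Δt_x=1.0353, Δt_y=3.8637
    x: enter (2,6) at t=0.4555 ← occupied
  → r_3 = 0.4555
beam 4: φ=270°, α=255°
  dir = (cos 255°, sin 255°) = (-0.2588, -0.9659); from cell (3,6)
  next x-line at t=1.7000, next y-line at t=0.3623; Δt_x=3.8637, Δt_y=1.0353
    y: enter (3,5) at t=0.3623
    y: enter (3,4) at t=1.3976
    x: enter (2,4) at t=1.7000
    y: enter (2,3) at t=2.4329
    y: enter (2,2) at t=3.4682
    y: enter (2,1) at t=4.5035
    y: enter (2,0) at t=5.5387 ← occupied
  → r_4 = 5.5387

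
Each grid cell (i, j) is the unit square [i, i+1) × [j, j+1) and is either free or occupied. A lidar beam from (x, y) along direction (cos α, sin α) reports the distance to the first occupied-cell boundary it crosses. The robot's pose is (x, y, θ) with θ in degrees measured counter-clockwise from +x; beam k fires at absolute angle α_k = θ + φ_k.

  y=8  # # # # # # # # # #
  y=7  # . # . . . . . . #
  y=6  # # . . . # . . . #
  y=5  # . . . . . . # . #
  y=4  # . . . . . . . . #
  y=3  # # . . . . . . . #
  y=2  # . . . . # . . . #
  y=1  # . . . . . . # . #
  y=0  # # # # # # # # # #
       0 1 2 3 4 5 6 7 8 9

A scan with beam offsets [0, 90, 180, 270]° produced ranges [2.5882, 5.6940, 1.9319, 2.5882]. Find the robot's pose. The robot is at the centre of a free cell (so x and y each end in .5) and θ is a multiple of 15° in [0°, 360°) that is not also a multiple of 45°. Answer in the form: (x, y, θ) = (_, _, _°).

(x, y, θ) = (6.5, 3.5, 105°)

Enumerate (i+0.5, j+0.5, θ) over the 49 free cells and 16 admissible headings. For each, cast all 4 beams and compare to the given ranges.
  (8.5, 7.5, 300°): beam 1 = 1.0000 ≠ 2.5882 ✗
  (7.5, 2.5, 120°): beam 1 = 4.0415 ≠ 2.5882 ✗
  (6.5, 4.5, 255°): beam 1 = 1.9319 ≠ 2.5882 ✗
  …
  (6.5, 3.5, 105°): r_1=2.5882, r_2=5.6940, r_3=1.9319, r_4=2.5882 — all match ✓
No second candidate reproduces the full scan.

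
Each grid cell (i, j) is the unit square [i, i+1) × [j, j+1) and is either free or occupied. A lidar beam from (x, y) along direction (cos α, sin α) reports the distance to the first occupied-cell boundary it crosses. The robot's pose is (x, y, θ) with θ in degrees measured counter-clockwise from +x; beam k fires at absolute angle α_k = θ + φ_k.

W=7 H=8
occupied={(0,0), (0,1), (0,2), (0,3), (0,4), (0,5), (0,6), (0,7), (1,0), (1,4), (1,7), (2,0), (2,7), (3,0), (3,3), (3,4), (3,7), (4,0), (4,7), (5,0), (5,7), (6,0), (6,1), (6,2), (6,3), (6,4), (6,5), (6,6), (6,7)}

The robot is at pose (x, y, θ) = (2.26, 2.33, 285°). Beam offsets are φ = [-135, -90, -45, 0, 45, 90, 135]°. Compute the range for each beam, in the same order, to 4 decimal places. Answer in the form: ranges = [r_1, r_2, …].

ranges = [1.4549, 1.3044, 1.5358, 1.3769, 2.6600, 3.8719, 1.4800]

beam 1: φ=-135°, α=150°
  cosα=-0.8660 sinα=0.5000 | (2,2) | tMaxX 0.3002 tMaxY 1.3400 | tΔX 1.1547 tΔY 2.0000
    t=0.3002 [x] (1,2)
    t=1.3400 [y] (1,3)
    t=1.4549 [x] (0,3) — stop
  → r_1 = 1.4549
beam 2: φ=-90°, α=195°
  cosα=-0.9659 sinα=-0.2588 | (2,2) | tMaxX 0.2692 tMaxY 1.2750 | tΔX 1.0353 tΔY 3.8637
    t=0.2692 [x] (1,2)
    t=1.2750 [y] (1,1)
    t=1.3044 [x] (0,1) — stop
  → r_2 = 1.3044
beam 3: φ=-45°, α=240°
  cosα=-0.5000 sinα=-0.8660 | (2,2) | tMaxX 0.5200 tMaxY 0.3811 | tΔX 2.0000 tΔY 1.1547
    t=0.3811 [y] (2,1)
    t=0.5200 [x] (1,1)
    t=1.5358 [y] (1,0) — stop
  → r_3 = 1.5358
beam 4: φ=0°, α=285°
  cosα=0.2588 sinα=-0.9659 | (2,2) | tMaxX 2.8591 tMaxY 0.3416 | tΔX 3.8637 tΔY 1.0353
    t=0.3416 [y] (2,1)
    t=1.3769 [y] (2,0) — stop
  → r_4 = 1.3769
beam 5: φ=45°, α=330°
  cosα=0.8660 sinα=-0.5000 | (2,2) | tMaxX 0.8545 tMaxY 0.6600 | tΔX 1.1547 tΔY 2.0000
    t=0.6600 [y] (2,1)
    t=0.8545 [x] (3,1)
    t=2.0092 [x] (4,1)
    t=2.6600 [y] (4,0) — stop
  → r_5 = 2.6600
beam 6: φ=90°, α=15°
  cosα=0.9659 sinα=0.2588 | (2,2) | tMaxX 0.7661 tMaxY 2.5887 | tΔX 1.0353 tΔY 3.8637
    t=0.7661 [x] (3,2)
    t=1.8014 [x] (4,2)
    t=2.5887 [y] (4,3)
    t=2.8367 [x] (5,3)
    t=3.8719 [x] (6,3) — stop
  → r_6 = 3.8719
beam 7: φ=135°, α=60°
  cosα=0.5000 sinα=0.8660 | (2,2) | tMaxX 1.4800 tMaxY 0.7736 | tΔX 2.0000 tΔY 1.1547
    t=0.7736 [y] (2,3)
    t=1.4800 [x] (3,3) — stop
  → r_7 = 1.4800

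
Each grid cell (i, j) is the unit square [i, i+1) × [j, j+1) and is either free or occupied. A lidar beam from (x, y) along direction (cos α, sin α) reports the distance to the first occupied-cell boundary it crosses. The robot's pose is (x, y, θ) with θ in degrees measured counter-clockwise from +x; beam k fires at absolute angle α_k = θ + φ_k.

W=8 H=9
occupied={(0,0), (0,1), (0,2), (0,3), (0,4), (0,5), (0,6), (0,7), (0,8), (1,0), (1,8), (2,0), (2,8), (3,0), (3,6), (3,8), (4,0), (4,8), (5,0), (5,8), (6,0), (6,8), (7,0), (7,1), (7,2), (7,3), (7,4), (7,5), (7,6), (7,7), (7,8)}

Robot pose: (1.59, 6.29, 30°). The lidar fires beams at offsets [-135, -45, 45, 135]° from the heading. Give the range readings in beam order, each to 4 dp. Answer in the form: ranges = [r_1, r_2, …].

beam 1: φ=-135°, α=255°
  cosα=-0.2588 sinα=-0.9659 | (1,6) | tMaxX 2.2796 tMaxY 0.3002 | tΔX 3.8637 tΔY 1.0353
    t=0.3002 [y] (1,5)
    t=1.3355 [y] (1,4)
    t=2.2796 [x] (0,4) — stop
  → r_1 = 2.2796
beam 2: φ=-45°, α=345°
  cosα=0.9659 sinα=-0.2588 | (1,6) | tMaxX 0.4245 tMaxY 1.1205 | tΔX 1.0353 tΔY 3.8637
    t=0.4245 [x] (2,6)
    t=1.1205 [y] (2,5)
    t=1.4597 [x] (3,5)
    t=2.4950 [x] (4,5)
    t=3.5303 [x] (5,5)
    t=4.5656 [x] (6,5)
    t=4.9842 [y] (6,4)
    t=5.6008 [x] (7,4) — stop
  → r_2 = 5.6008
beam 3: φ=45°, α=75°
  cosα=0.2588 sinα=0.9659 | (1,6) | tMaxX 1.5841 tMaxY 0.7350 | tΔX 3.8637 tΔY 1.0353
    t=0.7350 [y] (1,7)
    t=1.5841 [x] (2,7)
    t=1.7703 [y] (2,8) — stop
  → r_3 = 1.7703
beam 4: φ=135°, α=165°
  cosα=-0.9659 sinα=0.2588 | (1,6) | tMaxX 0.6108 tMaxY 2.7432 | tΔX 1.0353 tΔY 3.8637
    t=0.6108 [x] (0,6) — stop
  → r_4 = 0.6108

ranges = [2.2796, 5.6008, 1.7703, 0.6108]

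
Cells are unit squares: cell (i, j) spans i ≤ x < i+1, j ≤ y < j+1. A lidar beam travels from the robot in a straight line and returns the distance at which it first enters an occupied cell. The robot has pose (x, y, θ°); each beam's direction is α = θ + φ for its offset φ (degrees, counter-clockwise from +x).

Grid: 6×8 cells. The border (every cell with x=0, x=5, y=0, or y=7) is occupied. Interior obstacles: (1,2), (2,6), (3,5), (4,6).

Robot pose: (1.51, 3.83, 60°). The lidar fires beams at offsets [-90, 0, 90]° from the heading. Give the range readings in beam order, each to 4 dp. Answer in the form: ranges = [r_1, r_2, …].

ranges = [4.0299, 2.5057, 0.5889]

beam 1: φ=-90°, α=330°
  d=(0.8660,-0.5000)  start (1,3)  tX=0.5658 tY=1.6600  stride 1/|dx|=1.1547 1/|dy|=2.0000
    cross x-line → (2,3), t=0.5658
    cross y-line → (2,2), t=1.6600
    cross x-line → (3,2), t=1.7205
    cross x-line → (4,2), t=2.8752
    cross y-line → (4,1), t=3.6600
    cross x-line → (5,1), t=4.0299 (wall)
  → r_1 = 4.0299
beam 2: φ=0°, α=60°
  d=(0.5000,0.8660)  start (1,3)  tX=0.9800 tY=0.1963  stride 1/|dx|=2.0000 1/|dy|=1.1547
    cross y-line → (1,4), t=0.1963
    cross x-line → (2,4), t=0.9800
    cross y-line → (2,5), t=1.3510
    cross y-line → (2,6), t=2.5057 (wall)
  → r_2 = 2.5057
beam 3: φ=90°, α=150°
  d=(-0.8660,0.5000)  start (1,3)  tX=0.5889 tY=0.3400  stride 1/|dx|=1.1547 1/|dy|=2.0000
    cross y-line → (1,4), t=0.3400
    cross x-line → (0,4), t=0.5889 (wall)
  → r_3 = 0.5889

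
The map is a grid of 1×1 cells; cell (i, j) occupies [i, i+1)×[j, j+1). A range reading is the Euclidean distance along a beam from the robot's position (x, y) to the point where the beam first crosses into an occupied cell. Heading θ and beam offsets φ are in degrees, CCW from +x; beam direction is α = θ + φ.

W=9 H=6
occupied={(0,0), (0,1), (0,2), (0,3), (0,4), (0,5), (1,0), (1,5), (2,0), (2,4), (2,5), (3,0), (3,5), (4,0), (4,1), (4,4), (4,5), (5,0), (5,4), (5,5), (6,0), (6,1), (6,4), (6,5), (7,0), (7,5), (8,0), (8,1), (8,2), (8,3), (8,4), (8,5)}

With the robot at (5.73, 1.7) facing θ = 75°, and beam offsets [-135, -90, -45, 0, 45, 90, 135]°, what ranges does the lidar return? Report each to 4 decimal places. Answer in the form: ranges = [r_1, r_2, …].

ranges = [0.5400, 0.2795, 0.3118, 2.3811, 2.6558, 0.7558, 0.8429]

beam 1: φ=-135°, α=300°
  direction (0.5000, -0.8660); cell (5,1); t to first gridline: x 0.5400, y 0.8083 (then +2.0000 / +1.1547)
    (6,1) via x @ 0.5400  # hit
  → r_1 = 0.5400
beam 2: φ=-90°, α=345°
  direction (0.9659, -0.2588); cell (5,1); t to first gridline: x 0.2795, y 2.7046 (then +1.0353 / +3.8637)
    (6,1) via x @ 0.2795  # hit
  → r_2 = 0.2795
beam 3: φ=-45°, α=30°
  direction (0.8660, 0.5000); cell (5,1); t to first gridline: x 0.3118, y 0.6000 (then +1.1547 / +2.0000)
    (6,1) via x @ 0.3118  # hit
  → r_3 = 0.3118
beam 4: φ=0°, α=75°
  direction (0.2588, 0.9659); cell (5,1); t to first gridline: x 1.0432, y 0.3106 (then +3.8637 / +1.0353)
    (5,2) via y @ 0.3106
    (6,2) via x @ 1.0432
    (6,3) via y @ 1.3459
    (6,4) via y @ 2.3811  # hit
  → r_4 = 2.3811
beam 5: φ=45°, α=120°
  direction (-0.5000, 0.8660); cell (5,1); t to first gridline: x 1.4600, y 0.3464 (then +2.0000 / +1.1547)
    (5,2) via y @ 0.3464
    (4,2) via x @ 1.4600
    (4,3) via y @ 1.5011
    (4,4) via y @ 2.6558  # hit
  → r_5 = 2.6558
beam 6: φ=90°, α=165°
  direction (-0.9659, 0.2588); cell (5,1); t to first gridline: x 0.7558, y 1.1591 (then +1.0353 / +3.8637)
    (4,1) via x @ 0.7558  # hit
  → r_6 = 0.7558
beam 7: φ=135°, α=210°
  direction (-0.8660, -0.5000); cell (5,1); t to first gridline: x 0.8429, y 1.4000 (then +1.1547 / +2.0000)
    (4,1) via x @ 0.8429  # hit
  → r_7 = 0.8429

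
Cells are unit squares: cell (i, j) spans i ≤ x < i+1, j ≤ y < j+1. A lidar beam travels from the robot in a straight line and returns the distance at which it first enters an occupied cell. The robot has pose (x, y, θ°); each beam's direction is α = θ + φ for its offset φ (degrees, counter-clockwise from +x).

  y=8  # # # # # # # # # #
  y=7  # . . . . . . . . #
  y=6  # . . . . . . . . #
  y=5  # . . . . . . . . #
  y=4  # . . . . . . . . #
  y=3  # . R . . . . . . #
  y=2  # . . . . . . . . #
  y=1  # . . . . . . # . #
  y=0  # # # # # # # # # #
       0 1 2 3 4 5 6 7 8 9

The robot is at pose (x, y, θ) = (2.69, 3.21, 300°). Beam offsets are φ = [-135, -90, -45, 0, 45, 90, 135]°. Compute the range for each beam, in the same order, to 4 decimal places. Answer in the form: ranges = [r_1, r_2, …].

beam 1: φ=-135°, α=165°
  direction (-0.9659, 0.2588); cell (2,3); t to first gridline: x 0.7143, y 3.0523 (then +1.0353 / +3.8637)
    (1,3) via x @ 0.7143
    (0,3) via x @ 1.7496  # hit
  → r_1 = 1.7496
beam 2: φ=-90°, α=210°
  direction (-0.8660, -0.5000); cell (2,3); t to first gridline: x 0.7967, y 0.4200 (then +1.1547 / +2.0000)
    (2,2) via y @ 0.4200
    (1,2) via x @ 0.7967
    (0,2) via x @ 1.9514  # hit
  → r_2 = 1.9514
beam 3: φ=-45°, α=255°
  direction (-0.2588, -0.9659); cell (2,3); t to first gridline: x 2.6660, y 0.2174 (then +3.8637 / +1.0353)
    (2,2) via y @ 0.2174
    (2,1) via y @ 1.2527
    (2,0) via y @ 2.2880  # hit
  → r_3 = 2.2880
beam 4: φ=0°, α=300°
  direction (0.5000, -0.8660); cell (2,3); t to first gridline: x 0.6200, y 0.2425 (then +2.0000 / +1.1547)
    (2,2) via y @ 0.2425
    (3,2) via x @ 0.6200
    (3,1) via y @ 1.3972
    (3,0) via y @ 2.5519  # hit
  → r_4 = 2.5519
beam 5: φ=45°, α=345°
  direction (0.9659, -0.2588); cell (2,3); t to first gridline: x 0.3209, y 0.8114 (then +1.0353 / +3.8637)
    (3,3) via x @ 0.3209
    (3,2) via y @ 0.8114
    (4,2) via x @ 1.3562
    (5,2) via x @ 2.3915
    (6,2) via x @ 3.4268
    (7,2) via x @ 4.4620
    (7,1) via y @ 4.6751  # hit
  → r_5 = 4.6751
beam 6: φ=90°, α=30°
  direction (0.8660, 0.5000); cell (2,3); t to first gridline: x 0.3580, y 1.5800 (then +1.1547 / +2.0000)
    (3,3) via x @ 0.3580
    (4,3) via x @ 1.5127
    (4,4) via y @ 1.5800
    (5,4) via x @ 2.6674
    (5,5) via y @ 3.5800
    (6,5) via x @ 3.8221
    (7,5) via x @ 4.9768
    (7,6) via y @ 5.5800
    (8,6) via x @ 6.1315
    (9,6) via x @ 7.2862  # hit
  → r_6 = 7.2862
beam 7: φ=135°, α=75°
  direction (0.2588, 0.9659); cell (2,3); t to first gridline: x 1.1977, y 0.8179 (then +3.8637 / +1.0353)
    (2,4) via y @ 0.8179
    (3,4) via x @ 1.1977
    (3,5) via y @ 1.8531
    (3,6) via y @ 2.8884
    (3,7) via y @ 3.9237
    (3,8) via y @ 4.9590  # hit
  → r_7 = 4.9590

ranges = [1.7496, 1.9514, 2.2880, 2.5519, 4.6751, 7.2862, 4.9590]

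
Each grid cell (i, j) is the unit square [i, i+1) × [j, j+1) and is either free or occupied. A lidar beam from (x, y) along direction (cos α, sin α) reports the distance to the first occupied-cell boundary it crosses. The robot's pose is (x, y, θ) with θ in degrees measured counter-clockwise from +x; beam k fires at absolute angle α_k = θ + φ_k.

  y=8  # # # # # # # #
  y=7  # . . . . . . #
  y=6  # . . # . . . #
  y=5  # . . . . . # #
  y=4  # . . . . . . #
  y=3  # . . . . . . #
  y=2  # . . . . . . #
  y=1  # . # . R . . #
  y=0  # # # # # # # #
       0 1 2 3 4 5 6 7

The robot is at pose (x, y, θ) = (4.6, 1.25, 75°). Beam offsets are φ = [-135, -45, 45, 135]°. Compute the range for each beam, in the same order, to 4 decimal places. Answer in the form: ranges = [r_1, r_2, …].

beam 1: φ=-135°, α=300°
  d=(0.5000,-0.8660)  start (4,1)  tX=0.8000 tY=0.2887  stride 1/|dx|=2.0000 1/|dy|=1.1547
    cross y-line → (4,0), t=0.2887 (wall)
  → r_1 = 0.2887
beam 2: φ=-45°, α=30°
  d=(0.8660,0.5000)  start (4,1)  tX=0.4619 tY=1.5000  stride 1/|dx|=1.1547 1/|dy|=2.0000
    cross x-line → (5,1), t=0.4619
    cross y-line → (5,2), t=1.5000
    cross x-line → (6,2), t=1.6166
    cross x-line → (7,2), t=2.7713 (wall)
  → r_2 = 2.7713
beam 3: φ=45°, α=120°
  d=(-0.5000,0.8660)  start (4,1)  tX=1.2000 tY=0.8660  stride 1/|dx|=2.0000 1/|dy|=1.1547
    cross y-line → (4,2), t=0.8660
    cross x-line → (3,2), t=1.2000
    cross y-line → (3,3), t=2.0207
    cross y-line → (3,4), t=3.1754
    cross x-line → (2,4), t=3.2000
    cross y-line → (2,5), t=4.3301
    cross x-line → (1,5), t=5.2000
    cross y-line → (1,6), t=5.4848
    cross y-line → (1,7), t=6.6395
    cross x-line → (0,7), t=7.2000 (wall)
  → r_3 = 7.2000
beam 4: φ=135°, α=210°
  d=(-0.8660,-0.5000)  start (4,1)  tX=0.6928 tY=0.5000  stride 1/|dx|=1.1547 1/|dy|=2.0000
    cross y-line → (4,0), t=0.5000 (wall)
  → r_4 = 0.5000

ranges = [0.2887, 2.7713, 7.2000, 0.5000]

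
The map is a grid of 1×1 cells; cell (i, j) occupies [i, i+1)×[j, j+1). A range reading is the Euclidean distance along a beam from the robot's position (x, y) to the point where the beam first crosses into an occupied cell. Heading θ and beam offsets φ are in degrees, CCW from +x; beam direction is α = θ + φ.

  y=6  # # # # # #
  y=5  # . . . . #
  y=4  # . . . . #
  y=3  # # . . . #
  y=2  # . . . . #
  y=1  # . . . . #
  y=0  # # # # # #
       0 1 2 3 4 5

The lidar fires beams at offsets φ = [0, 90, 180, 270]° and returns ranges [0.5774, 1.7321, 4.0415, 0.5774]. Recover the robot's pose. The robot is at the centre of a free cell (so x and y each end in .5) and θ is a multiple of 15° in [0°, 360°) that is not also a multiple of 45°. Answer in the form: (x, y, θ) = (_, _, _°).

(x, y, θ) = (1.5, 2.5, 210°)

The pose lattice has 19·16 = 304 candidates. Test each by forward raycasting.
  (3.5, 1.5, 30°): beam 1 = 1.7321 ≠ 0.5774 ✗
  (2.5, 5.5, 285°): beam 1 = 4.6587 ≠ 0.5774 ✗
  (2.5, 2.5, 120°): beam 1 = 1.0000 ≠ 0.5774 ✗
  (4.5, 2.5, 255°): beam 1 = 1.5529 ≠ 0.5774 ✗
  …
  (1.5, 2.5, 210°): r_1=0.5774, r_2=1.7321, r_3=4.0415, r_4=0.5774 — all match ✓
Unique over the lattice → pose = (1.5, 2.5, 210°).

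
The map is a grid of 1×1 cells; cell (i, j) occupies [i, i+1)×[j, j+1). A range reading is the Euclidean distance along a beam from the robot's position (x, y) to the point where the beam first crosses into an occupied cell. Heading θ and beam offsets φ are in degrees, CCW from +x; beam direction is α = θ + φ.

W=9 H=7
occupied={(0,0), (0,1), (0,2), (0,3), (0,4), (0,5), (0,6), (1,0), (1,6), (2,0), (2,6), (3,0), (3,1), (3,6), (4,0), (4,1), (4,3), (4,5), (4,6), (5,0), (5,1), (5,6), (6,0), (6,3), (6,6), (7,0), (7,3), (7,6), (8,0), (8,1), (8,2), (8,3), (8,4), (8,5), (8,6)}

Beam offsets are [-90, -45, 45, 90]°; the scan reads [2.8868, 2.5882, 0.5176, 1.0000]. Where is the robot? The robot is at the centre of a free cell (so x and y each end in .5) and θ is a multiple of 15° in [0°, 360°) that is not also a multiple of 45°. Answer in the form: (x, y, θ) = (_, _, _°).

The pose lattice has 28·16 = 448 candidates. Test each by forward raycasting.
  (7.5, 4.5, 150°): beam 1 = 1.0000 ≠ 2.8868 ✗
  (6.5, 2.5, 60°): beam 1 = 1.7321 ≠ 2.8868 ✗
  (2.5, 1.5, 15°): beam 1 = 0.5176 ≠ 2.8868 ✗
  …
  (3.5, 2.5, 240°): r_1=2.8868, r_2=2.5882, r_3=0.5176, r_4=1.0000 — all match ✓
Only this pose fits every beam.

(x, y, θ) = (3.5, 2.5, 240°)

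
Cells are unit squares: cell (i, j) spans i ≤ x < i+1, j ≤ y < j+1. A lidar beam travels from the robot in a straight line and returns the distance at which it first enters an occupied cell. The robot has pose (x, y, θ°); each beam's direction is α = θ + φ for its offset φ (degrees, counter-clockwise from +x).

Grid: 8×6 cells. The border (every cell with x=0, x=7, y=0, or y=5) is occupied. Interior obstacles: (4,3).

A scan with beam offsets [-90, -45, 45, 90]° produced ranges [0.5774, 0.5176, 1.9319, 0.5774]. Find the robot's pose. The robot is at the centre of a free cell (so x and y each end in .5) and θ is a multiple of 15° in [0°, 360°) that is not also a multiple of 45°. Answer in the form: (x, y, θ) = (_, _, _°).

The pose lattice has 23·16 = 368 candidates. Test each by forward raycasting.
  (6.5, 3.5, 60°): beam 3 = 1.5529 ≠ 1.9319 ✗
  (4.5, 2.5, 240°): beam 1 = 4.0415 ≠ 0.5774 ✗
  (4.5, 2.5, 150°): beam 3 = 3.6235 ≠ 1.9319 ✗
  …
  (4.5, 4.5, 330°): r_1=0.5774, r_2=0.5176, r_3=1.9319, r_4=0.5774 — all match ✓
Only this pose fits every beam.

(x, y, θ) = (4.5, 4.5, 330°)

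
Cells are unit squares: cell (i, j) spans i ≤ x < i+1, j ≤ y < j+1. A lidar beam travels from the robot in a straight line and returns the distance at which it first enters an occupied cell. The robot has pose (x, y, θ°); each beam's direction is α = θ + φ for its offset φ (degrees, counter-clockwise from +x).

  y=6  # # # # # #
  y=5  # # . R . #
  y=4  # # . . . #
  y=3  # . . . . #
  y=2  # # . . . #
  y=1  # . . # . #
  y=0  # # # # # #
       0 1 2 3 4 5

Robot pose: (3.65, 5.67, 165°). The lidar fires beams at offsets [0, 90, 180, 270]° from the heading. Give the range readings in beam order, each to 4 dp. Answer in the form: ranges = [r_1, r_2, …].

ranges = [1.2750, 4.8347, 1.3976, 0.3416]

beam 1: φ=0°, α=165°
  cosα=-0.9659 sinα=0.2588 | (3,5) | tMaxX 0.6729 tMaxY 1.2750 | tΔX 1.0353 tΔY 3.8637
    t=0.6729 [x] (2,5)
    t=1.2750 [y] (2,6) — stop
  → r_1 = 1.2750
beam 2: φ=90°, α=255°
  cosα=-0.2588 sinα=-0.9659 | (3,5) | tMaxX 2.5114 tMaxY 0.6936 | tΔX 3.8637 tΔY 1.0353
    t=0.6936 [y] (3,4)
    t=1.7289 [y] (3,3)
    t=2.5114 [x] (2,3)
    t=2.7642 [y] (2,2)
    t=3.7995 [y] (2,1)
    t=4.8347 [y] (2,0) — stop
  → r_2 = 4.8347
beam 3: φ=180°, α=345°
  cosα=0.9659 sinα=-0.2588 | (3,5) | tMaxX 0.3623 tMaxY 2.5887 | tΔX 1.0353 tΔY 3.8637
    t=0.3623 [x] (4,5)
    t=1.3976 [x] (5,5) — stop
  → r_3 = 1.3976
beam 4: φ=270°, α=75°
  cosα=0.2588 sinα=0.9659 | (3,5) | tMaxX 1.3523 tMaxY 0.3416 | tΔX 3.8637 tΔY 1.0353
    t=0.3416 [y] (3,6) — stop
  → r_4 = 0.3416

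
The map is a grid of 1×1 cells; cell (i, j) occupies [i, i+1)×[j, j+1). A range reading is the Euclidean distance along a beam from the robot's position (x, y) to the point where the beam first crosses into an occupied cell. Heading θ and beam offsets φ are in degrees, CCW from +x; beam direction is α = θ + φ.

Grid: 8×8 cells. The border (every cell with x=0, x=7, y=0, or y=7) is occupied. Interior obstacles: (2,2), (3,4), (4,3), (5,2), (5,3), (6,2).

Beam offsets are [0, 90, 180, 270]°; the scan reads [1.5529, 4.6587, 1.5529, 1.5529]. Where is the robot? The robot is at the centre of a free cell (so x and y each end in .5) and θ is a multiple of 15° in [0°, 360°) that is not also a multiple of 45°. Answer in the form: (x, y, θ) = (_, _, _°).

Enumerate (i+0.5, j+0.5, θ) over the 30 free cells and 16 admissible headings. For each, cast all 4 beams and compare to the given ranges.
  (6.5, 6.5, 255°): beam 1 = 2.5882 ≠ 1.5529 ✗
  (5.5, 5.5, 15°): beam 2 = 1.5529 ≠ 4.6587 ✗
  (4.5, 2.5, 195°): beam 2 = 1.5529 ≠ 4.6587 ✗
  (6.5, 1.5, 285°): beam 1 = 0.5176 ≠ 1.5529 ✗
  …
  (5.5, 5.5, 75°): r_1=1.5529, r_2=4.6587, r_3=1.5529, r_4=1.5529 — all match ✓
Only this pose fits every beam.

(x, y, θ) = (5.5, 5.5, 75°)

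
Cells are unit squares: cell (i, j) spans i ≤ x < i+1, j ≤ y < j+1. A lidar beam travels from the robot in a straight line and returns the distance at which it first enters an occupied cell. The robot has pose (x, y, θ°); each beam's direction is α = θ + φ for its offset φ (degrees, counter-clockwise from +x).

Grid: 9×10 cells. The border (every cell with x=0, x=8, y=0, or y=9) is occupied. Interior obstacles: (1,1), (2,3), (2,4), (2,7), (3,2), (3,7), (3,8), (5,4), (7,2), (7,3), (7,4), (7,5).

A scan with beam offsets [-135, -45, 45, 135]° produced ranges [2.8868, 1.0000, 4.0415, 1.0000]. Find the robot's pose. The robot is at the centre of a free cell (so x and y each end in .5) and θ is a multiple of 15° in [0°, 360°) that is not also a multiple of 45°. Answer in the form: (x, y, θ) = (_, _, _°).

(x, y, θ) = (4.5, 3.5, 75°)

Candidates: 44 free-cell centres × 16 headings = 704 poses. Raycast each; keep the one whose scan matches to 4 dp.
  (3.5, 6.5, 105°): beam 1 = 4.0415 ≠ 2.8868 ✗
  (5.5, 8.5, 15°): beam 1 = 5.0000 ≠ 2.8868 ✗
  (1.5, 3.5, 195°): beam 1 = 1.0000 ≠ 2.8868 ✗
  …
  (4.5, 3.5, 75°): r_1=2.8868, r_2=1.0000, r_3=4.0415, r_4=1.0000 — all match ✓
Only this pose fits every beam.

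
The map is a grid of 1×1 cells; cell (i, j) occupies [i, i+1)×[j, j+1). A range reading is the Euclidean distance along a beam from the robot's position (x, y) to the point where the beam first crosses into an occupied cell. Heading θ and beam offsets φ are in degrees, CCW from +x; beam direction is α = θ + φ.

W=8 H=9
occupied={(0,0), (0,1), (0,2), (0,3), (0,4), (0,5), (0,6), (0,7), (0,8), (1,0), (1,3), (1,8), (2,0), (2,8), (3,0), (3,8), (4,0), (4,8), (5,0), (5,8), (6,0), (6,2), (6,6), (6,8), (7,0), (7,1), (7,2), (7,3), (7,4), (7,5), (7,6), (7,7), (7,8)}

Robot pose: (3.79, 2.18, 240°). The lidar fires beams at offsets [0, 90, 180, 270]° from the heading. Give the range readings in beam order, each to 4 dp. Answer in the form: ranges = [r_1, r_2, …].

ranges = [1.3625, 2.3600, 4.4200, 2.0669]

beam 1: φ=0°, α=240°
  d=(-0.5000,-0.8660)  start (3,2)  tX=1.5800 tY=0.2078  stride 1/|dx|=2.0000 1/|dy|=1.1547
    cross y-line → (3,1), t=0.2078
    cross y-line → (3,0), t=1.3625 (wall)
  → r_1 = 1.3625
beam 2: φ=90°, α=330°
  d=(0.8660,-0.5000)  start (3,2)  tX=0.2425 tY=0.3600  stride 1/|dx|=1.1547 1/|dy|=2.0000
    cross x-line → (4,2), t=0.2425
    cross y-line → (4,1), t=0.3600
    cross x-line → (5,1), t=1.3972
    cross y-line → (5,0), t=2.3600 (wall)
  → r_2 = 2.3600
beam 3: φ=180°, α=60°
  d=(0.5000,0.8660)  start (3,2)  tX=0.4200 tY=0.9469  stride 1/|dx|=2.0000 1/|dy|=1.1547
    cross x-line → (4,2), t=0.4200
    cross y-line → (4,3), t=0.9469
    cross y-line → (4,4), t=2.1016
    cross x-line → (5,4), t=2.4200
    cross y-line → (5,5), t=3.2563
    cross y-line → (5,6), t=4.4110
    cross x-line → (6,6), t=4.4200 (wall)
  → r_3 = 4.4200
beam 4: φ=270°, α=150°
  d=(-0.8660,0.5000)  start (3,2)  tX=0.9122 tY=1.6400  stride 1/|dx|=1.1547 1/|dy|=2.0000
    cross x-line → (2,2), t=0.9122
    cross y-line → (2,3), t=1.6400
    cross x-line → (1,3), t=2.0669 (wall)
  → r_4 = 2.0669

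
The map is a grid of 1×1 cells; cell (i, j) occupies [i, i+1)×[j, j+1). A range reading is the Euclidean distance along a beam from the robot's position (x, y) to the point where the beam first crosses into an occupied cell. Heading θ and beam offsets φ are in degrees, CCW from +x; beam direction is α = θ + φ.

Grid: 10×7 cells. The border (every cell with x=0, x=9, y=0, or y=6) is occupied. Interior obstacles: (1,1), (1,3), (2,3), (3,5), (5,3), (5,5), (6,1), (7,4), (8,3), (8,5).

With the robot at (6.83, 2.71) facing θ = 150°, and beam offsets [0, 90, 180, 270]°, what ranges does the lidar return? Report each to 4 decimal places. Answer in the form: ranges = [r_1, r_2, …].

beam 1: φ=0°, α=150°
  d=(-0.8660,0.5000)  start (6,2)  tX=0.9584 tY=0.5800  stride 1/|dx|=1.1547 1/|dy|=2.0000
    cross y-line → (6,3), t=0.5800
    cross x-line → (5,3), t=0.9584 (wall)
  → r_1 = 0.9584
beam 2: φ=90°, α=240°
  d=(-0.5000,-0.8660)  start (6,2)  tX=1.6600 tY=0.8198  stride 1/|dx|=2.0000 1/|dy|=1.1547
    cross y-line → (6,1), t=0.8198 (wall)
  → r_2 = 0.8198
beam 3: φ=180°, α=330°
  d=(0.8660,-0.5000)  start (6,2)  tX=0.1963 tY=1.4200  stride 1/|dx|=1.1547 1/|dy|=2.0000
    cross x-line → (7,2), t=0.1963
    cross x-line → (8,2), t=1.3510
    cross y-line → (8,1), t=1.4200
    cross x-line → (9,1), t=2.5057 (wall)
  → r_3 = 2.5057
beam 4: φ=270°, α=60°
  d=(0.5000,0.8660)  start (6,2)  tX=0.3400 tY=0.3349  stride 1/|dx|=2.0000 1/|dy|=1.1547
    cross y-line → (6,3), t=0.3349
    cross x-line → (7,3), t=0.3400
    cross y-line → (7,4), t=1.4896 (wall)
  → r_4 = 1.4896

ranges = [0.9584, 0.8198, 2.5057, 1.4896]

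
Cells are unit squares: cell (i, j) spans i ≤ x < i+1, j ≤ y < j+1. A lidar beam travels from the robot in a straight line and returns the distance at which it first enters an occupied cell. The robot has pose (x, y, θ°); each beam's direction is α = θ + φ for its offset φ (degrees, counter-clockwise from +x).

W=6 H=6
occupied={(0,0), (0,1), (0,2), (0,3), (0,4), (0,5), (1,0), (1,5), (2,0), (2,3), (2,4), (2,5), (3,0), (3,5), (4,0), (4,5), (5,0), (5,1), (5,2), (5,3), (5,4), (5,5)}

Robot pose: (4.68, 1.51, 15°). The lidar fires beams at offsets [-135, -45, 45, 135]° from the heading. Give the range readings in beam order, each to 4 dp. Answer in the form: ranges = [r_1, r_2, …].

ranges = [0.5889, 0.3695, 0.6400, 2.9800]

beam 1: φ=-135°, α=240°
  direction (-0.5000, -0.8660); cell (4,1); t to first gridline: x 1.3600, y 0.5889 (then +2.0000 / +1.1547)
    (4,0) via y @ 0.5889  # hit
  → r_1 = 0.5889
beam 2: φ=-45°, α=330°
  direction (0.8660, -0.5000); cell (4,1); t to first gridline: x 0.3695, y 1.0200 (then +1.1547 / +2.0000)
    (5,1) via x @ 0.3695  # hit
  → r_2 = 0.3695
beam 3: φ=45°, α=60°
  direction (0.5000, 0.8660); cell (4,1); t to first gridline: x 0.6400, y 0.5658 (then +2.0000 / +1.1547)
    (4,2) via y @ 0.5658
    (5,2) via x @ 0.6400  # hit
  → r_3 = 0.6400
beam 4: φ=135°, α=150°
  direction (-0.8660, 0.5000); cell (4,1); t to first gridline: x 0.7852, y 0.9800 (then +1.1547 / +2.0000)
    (3,1) via x @ 0.7852
    (3,2) via y @ 0.9800
    (2,2) via x @ 1.9399
    (2,3) via y @ 2.9800  # hit
  → r_4 = 2.9800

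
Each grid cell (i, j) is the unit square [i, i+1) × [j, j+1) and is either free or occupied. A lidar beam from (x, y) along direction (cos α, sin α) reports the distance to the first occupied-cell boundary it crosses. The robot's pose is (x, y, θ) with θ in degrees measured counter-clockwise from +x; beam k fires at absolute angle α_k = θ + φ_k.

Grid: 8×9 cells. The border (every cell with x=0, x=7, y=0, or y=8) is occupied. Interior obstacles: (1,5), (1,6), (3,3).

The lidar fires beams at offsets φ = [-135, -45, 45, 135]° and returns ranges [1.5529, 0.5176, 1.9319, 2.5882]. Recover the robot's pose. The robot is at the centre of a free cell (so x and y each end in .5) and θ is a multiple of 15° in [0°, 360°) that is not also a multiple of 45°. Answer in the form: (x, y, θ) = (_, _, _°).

Enumerate (i+0.5, j+0.5, θ) over the 39 free cells and 16 admissible headings. For each, cast all 4 beams and compare to the given ranges.
  (2.5, 1.5, 195°): beam 1 = 1.7321 ≠ 1.5529 ✗
  (2.5, 2.5, 255°): beam 1 = 2.8868 ≠ 1.5529 ✗
  (1.5, 1.5, 345°): beam 1 = 0.5774 ≠ 1.5529 ✗
  (5.5, 4.5, 120°): beam 2 = 3.6235 ≠ 0.5176 ✗
  …
  (6.5, 2.5, 30°): r_1=1.5529, r_2=0.5176, r_3=1.9319, r_4=2.5882 — all match ✓
Unique over the lattice → pose = (6.5, 2.5, 30°).

(x, y, θ) = (6.5, 2.5, 30°)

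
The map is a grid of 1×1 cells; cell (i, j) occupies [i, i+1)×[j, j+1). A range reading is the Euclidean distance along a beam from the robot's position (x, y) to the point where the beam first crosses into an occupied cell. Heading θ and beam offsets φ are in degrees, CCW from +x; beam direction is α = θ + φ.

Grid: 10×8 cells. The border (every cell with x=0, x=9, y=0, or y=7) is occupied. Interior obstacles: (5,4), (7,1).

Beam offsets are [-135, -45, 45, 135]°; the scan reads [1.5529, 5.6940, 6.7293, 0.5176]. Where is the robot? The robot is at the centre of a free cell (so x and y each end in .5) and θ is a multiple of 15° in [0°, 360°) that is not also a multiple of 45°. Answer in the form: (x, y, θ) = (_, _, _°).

(x, y, θ) = (2.5, 6.5, 300°)

Enumerate (i+0.5, j+0.5, θ) over the 46 free cells and 16 admissible headings. For each, cast all 4 beams and compare to the given ranges.
  (4.5, 4.5, 285°): beam 1 = 4.0415 ≠ 1.5529 ✗
  (7.5, 5.5, 210°): beam 2 = 5.7956 ≠ 5.6940 ✗
  (5.5, 5.5, 345°): beam 1 = 5.1962 ≠ 1.5529 ✗
  (2.5, 6.5, 165°): beam 1 = 1.0000 ≠ 1.5529 ✗
  …
  (2.5, 6.5, 300°): r_1=1.5529, r_2=5.6940, r_3=6.7293, r_4=0.5176 — all match ✓
No second candidate reproduces the full scan.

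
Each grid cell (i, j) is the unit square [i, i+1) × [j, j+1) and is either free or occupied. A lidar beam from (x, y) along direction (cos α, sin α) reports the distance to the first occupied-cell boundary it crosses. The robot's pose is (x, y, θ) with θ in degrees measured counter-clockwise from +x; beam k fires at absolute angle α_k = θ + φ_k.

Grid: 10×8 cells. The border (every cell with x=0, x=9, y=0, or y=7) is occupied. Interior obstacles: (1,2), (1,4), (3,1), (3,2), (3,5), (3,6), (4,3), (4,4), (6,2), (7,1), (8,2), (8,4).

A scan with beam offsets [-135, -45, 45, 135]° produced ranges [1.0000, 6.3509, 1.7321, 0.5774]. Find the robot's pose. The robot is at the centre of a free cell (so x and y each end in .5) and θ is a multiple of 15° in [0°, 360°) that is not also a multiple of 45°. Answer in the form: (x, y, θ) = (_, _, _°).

(x, y, θ) = (7.5, 6.5, 285°)

Candidates: 36 free-cell centres × 16 headings = 576 poses. Raycast each; keep the one whose scan matches to 4 dp.
  (6.5, 6.5, 150°): beam 1 = 1.9319 ≠ 1.0000 ✗
  (5.5, 2.5, 210°): beam 1 = 4.6587 ≠ 1.0000 ✗
  (4.5, 1.5, 15°): beam 1 = 0.5774 ≠ 1.0000 ✗
  (1.5, 3.5, 60°): beam 1 = 0.5176 ≠ 1.0000 ✗
  …
  (7.5, 6.5, 285°): r_1=1.0000, r_2=6.3509, r_3=1.7321, r_4=0.5774 — all match ✓
Unique over the lattice → pose = (7.5, 6.5, 285°).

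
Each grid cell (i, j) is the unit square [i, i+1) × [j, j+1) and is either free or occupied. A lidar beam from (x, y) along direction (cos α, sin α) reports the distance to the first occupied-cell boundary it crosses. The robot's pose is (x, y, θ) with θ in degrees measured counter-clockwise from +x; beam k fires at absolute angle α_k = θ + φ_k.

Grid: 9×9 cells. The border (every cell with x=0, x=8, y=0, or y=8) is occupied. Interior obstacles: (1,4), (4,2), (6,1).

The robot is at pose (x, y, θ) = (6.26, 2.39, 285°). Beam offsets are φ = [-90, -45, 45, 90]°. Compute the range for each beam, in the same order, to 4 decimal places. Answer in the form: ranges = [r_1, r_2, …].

beam 1: φ=-90°, α=195°
  d=(-0.9659,-0.2588)  start (6,2)  tX=0.2692 tY=1.5068  stride 1/|dx|=1.0353 1/|dy|=3.8637
    cross x-line → (5,2), t=0.2692
    cross x-line → (4,2), t=1.3044 (wall)
  → r_1 = 1.3044
beam 2: φ=-45°, α=240°
  d=(-0.5000,-0.8660)  start (6,2)  tX=0.5200 tY=0.4503  stride 1/|dx|=2.0000 1/|dy|=1.1547
    cross y-line → (6,1), t=0.4503 (wall)
  → r_2 = 0.4503
beam 3: φ=45°, α=330°
  d=(0.8660,-0.5000)  start (6,2)  tX=0.8545 tY=0.7800  stride 1/|dx|=1.1547 1/|dy|=2.0000
    cross y-line → (6,1), t=0.7800 (wall)
  → r_3 = 0.7800
beam 4: φ=90°, α=15°
  d=(0.9659,0.2588)  start (6,2)  tX=0.7661 tY=2.3569  stride 1/|dx|=1.0353 1/|dy|=3.8637
    cross x-line → (7,2), t=0.7661
    cross x-line → (8,2), t=1.8014 (wall)
  → r_4 = 1.8014

ranges = [1.3044, 0.4503, 0.7800, 1.8014]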